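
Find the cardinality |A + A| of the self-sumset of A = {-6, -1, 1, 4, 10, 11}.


A + A = {a + a' : a, a' ∈ A}; |A| = 6.
General bounds: 2|A| - 1 ≤ |A + A| ≤ |A|(|A|+1)/2, i.e. 11 ≤ |A + A| ≤ 21.
Lower bound 2|A|-1 is attained iff A is an arithmetic progression.
Enumerate sums a + a' for a ≤ a' (symmetric, so this suffices):
a = -6: -6+-6=-12, -6+-1=-7, -6+1=-5, -6+4=-2, -6+10=4, -6+11=5
a = -1: -1+-1=-2, -1+1=0, -1+4=3, -1+10=9, -1+11=10
a = 1: 1+1=2, 1+4=5, 1+10=11, 1+11=12
a = 4: 4+4=8, 4+10=14, 4+11=15
a = 10: 10+10=20, 10+11=21
a = 11: 11+11=22
Distinct sums: {-12, -7, -5, -2, 0, 2, 3, 4, 5, 8, 9, 10, 11, 12, 14, 15, 20, 21, 22}
|A + A| = 19

|A + A| = 19


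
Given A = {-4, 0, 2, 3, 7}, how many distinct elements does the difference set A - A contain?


A - A = {a - a' : a, a' ∈ A}; |A| = 5.
Bounds: 2|A|-1 ≤ |A - A| ≤ |A|² - |A| + 1, i.e. 9 ≤ |A - A| ≤ 21.
Note: 0 ∈ A - A always (from a - a). The set is symmetric: if d ∈ A - A then -d ∈ A - A.
Enumerate nonzero differences d = a - a' with a > a' (then include -d):
Positive differences: {1, 2, 3, 4, 5, 6, 7, 11}
Full difference set: {0} ∪ (positive diffs) ∪ (negative diffs).
|A - A| = 1 + 2·8 = 17 (matches direct enumeration: 17).

|A - A| = 17


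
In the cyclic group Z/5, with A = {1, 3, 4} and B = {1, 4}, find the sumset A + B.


Work in Z/5Z: reduce every sum a + b modulo 5.
Enumerate all 6 pairs:
a = 1: 1+1=2, 1+4=0
a = 3: 3+1=4, 3+4=2
a = 4: 4+1=0, 4+4=3
Distinct residues collected: {0, 2, 3, 4}
|A + B| = 4 (out of 5 total residues).

A + B = {0, 2, 3, 4}


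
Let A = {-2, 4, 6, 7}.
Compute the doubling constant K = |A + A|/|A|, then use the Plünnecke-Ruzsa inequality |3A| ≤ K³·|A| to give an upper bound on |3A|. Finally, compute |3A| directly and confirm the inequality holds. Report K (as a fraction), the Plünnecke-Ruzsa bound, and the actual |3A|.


|A| = 4.
Step 1: Compute A + A by enumerating all 16 pairs.
A + A = {-4, 2, 4, 5, 8, 10, 11, 12, 13, 14}, so |A + A| = 10.
Step 2: Doubling constant K = |A + A|/|A| = 10/4 = 10/4 ≈ 2.5000.
Step 3: Plünnecke-Ruzsa gives |3A| ≤ K³·|A| = (2.5000)³ · 4 ≈ 62.5000.
Step 4: Compute 3A = A + A + A directly by enumerating all triples (a,b,c) ∈ A³; |3A| = 18.
Step 5: Check 18 ≤ 62.5000? Yes ✓.

K = 10/4, Plünnecke-Ruzsa bound K³|A| ≈ 62.5000, |3A| = 18, inequality holds.


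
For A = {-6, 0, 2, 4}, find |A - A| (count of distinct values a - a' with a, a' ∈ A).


A - A = {a - a' : a, a' ∈ A}; |A| = 4.
Bounds: 2|A|-1 ≤ |A - A| ≤ |A|² - |A| + 1, i.e. 7 ≤ |A - A| ≤ 13.
Note: 0 ∈ A - A always (from a - a). The set is symmetric: if d ∈ A - A then -d ∈ A - A.
Enumerate nonzero differences d = a - a' with a > a' (then include -d):
Positive differences: {2, 4, 6, 8, 10}
Full difference set: {0} ∪ (positive diffs) ∪ (negative diffs).
|A - A| = 1 + 2·5 = 11 (matches direct enumeration: 11).

|A - A| = 11


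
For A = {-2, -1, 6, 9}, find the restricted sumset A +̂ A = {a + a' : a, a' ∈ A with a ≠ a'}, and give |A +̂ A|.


Restricted sumset: A +̂ A = {a + a' : a ∈ A, a' ∈ A, a ≠ a'}.
Equivalently, take A + A and drop any sum 2a that is achievable ONLY as a + a for a ∈ A (i.e. sums representable only with equal summands).
Enumerate pairs (a, a') with a < a' (symmetric, so each unordered pair gives one sum; this covers all a ≠ a'):
  -2 + -1 = -3
  -2 + 6 = 4
  -2 + 9 = 7
  -1 + 6 = 5
  -1 + 9 = 8
  6 + 9 = 15
Collected distinct sums: {-3, 4, 5, 7, 8, 15}
|A +̂ A| = 6
(Reference bound: |A +̂ A| ≥ 2|A| - 3 for |A| ≥ 2, with |A| = 4 giving ≥ 5.)

|A +̂ A| = 6


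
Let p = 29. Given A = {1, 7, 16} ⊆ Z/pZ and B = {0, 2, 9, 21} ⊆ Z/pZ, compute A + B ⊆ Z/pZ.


Work in Z/29Z: reduce every sum a + b modulo 29.
Enumerate all 12 pairs:
a = 1: 1+0=1, 1+2=3, 1+9=10, 1+21=22
a = 7: 7+0=7, 7+2=9, 7+9=16, 7+21=28
a = 16: 16+0=16, 16+2=18, 16+9=25, 16+21=8
Distinct residues collected: {1, 3, 7, 8, 9, 10, 16, 18, 22, 25, 28}
|A + B| = 11 (out of 29 total residues).

A + B = {1, 3, 7, 8, 9, 10, 16, 18, 22, 25, 28}


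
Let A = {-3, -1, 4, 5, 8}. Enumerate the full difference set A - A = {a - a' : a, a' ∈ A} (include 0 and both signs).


A - A = {a - a' : a, a' ∈ A}.
Compute a - a' for each ordered pair (a, a'):
a = -3: -3--3=0, -3--1=-2, -3-4=-7, -3-5=-8, -3-8=-11
a = -1: -1--3=2, -1--1=0, -1-4=-5, -1-5=-6, -1-8=-9
a = 4: 4--3=7, 4--1=5, 4-4=0, 4-5=-1, 4-8=-4
a = 5: 5--3=8, 5--1=6, 5-4=1, 5-5=0, 5-8=-3
a = 8: 8--3=11, 8--1=9, 8-4=4, 8-5=3, 8-8=0
Collecting distinct values (and noting 0 appears from a-a):
A - A = {-11, -9, -8, -7, -6, -5, -4, -3, -2, -1, 0, 1, 2, 3, 4, 5, 6, 7, 8, 9, 11}
|A - A| = 21

A - A = {-11, -9, -8, -7, -6, -5, -4, -3, -2, -1, 0, 1, 2, 3, 4, 5, 6, 7, 8, 9, 11}


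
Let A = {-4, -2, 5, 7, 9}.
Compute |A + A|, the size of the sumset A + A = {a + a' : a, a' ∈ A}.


A + A = {a + a' : a, a' ∈ A}; |A| = 5.
General bounds: 2|A| - 1 ≤ |A + A| ≤ |A|(|A|+1)/2, i.e. 9 ≤ |A + A| ≤ 15.
Lower bound 2|A|-1 is attained iff A is an arithmetic progression.
Enumerate sums a + a' for a ≤ a' (symmetric, so this suffices):
a = -4: -4+-4=-8, -4+-2=-6, -4+5=1, -4+7=3, -4+9=5
a = -2: -2+-2=-4, -2+5=3, -2+7=5, -2+9=7
a = 5: 5+5=10, 5+7=12, 5+9=14
a = 7: 7+7=14, 7+9=16
a = 9: 9+9=18
Distinct sums: {-8, -6, -4, 1, 3, 5, 7, 10, 12, 14, 16, 18}
|A + A| = 12

|A + A| = 12


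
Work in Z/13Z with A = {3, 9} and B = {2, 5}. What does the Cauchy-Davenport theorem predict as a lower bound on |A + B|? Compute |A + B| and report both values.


Cauchy-Davenport: |A + B| ≥ min(p, |A| + |B| - 1) for A, B nonempty in Z/pZ.
|A| = 2, |B| = 2, p = 13.
CD lower bound = min(13, 2 + 2 - 1) = min(13, 3) = 3.
Compute A + B mod 13 directly:
a = 3: 3+2=5, 3+5=8
a = 9: 9+2=11, 9+5=1
A + B = {1, 5, 8, 11}, so |A + B| = 4.
Verify: 4 ≥ 3? Yes ✓.

CD lower bound = 3, actual |A + B| = 4.


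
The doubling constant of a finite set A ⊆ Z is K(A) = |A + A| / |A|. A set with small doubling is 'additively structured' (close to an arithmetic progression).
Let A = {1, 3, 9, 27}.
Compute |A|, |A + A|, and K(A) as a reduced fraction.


|A| = 4.
Compute A + A by enumerating all 16 pairs.
A + A = {2, 4, 6, 10, 12, 18, 28, 30, 36, 54}, so |A + A| = 10.
K = |A + A| / |A| = 10/4 = 5/2 ≈ 2.5000.
Reference: AP of size 4 gives K = 7/4 ≈ 1.7500; a fully generic set of size 4 gives K ≈ 2.5000.

|A| = 4, |A + A| = 10, K = 10/4 = 5/2.


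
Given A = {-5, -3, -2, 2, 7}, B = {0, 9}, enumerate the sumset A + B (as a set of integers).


A + B = {a + b : a ∈ A, b ∈ B}.
Enumerate all |A|·|B| = 5·2 = 10 pairs (a, b) and collect distinct sums.
a = -5: -5+0=-5, -5+9=4
a = -3: -3+0=-3, -3+9=6
a = -2: -2+0=-2, -2+9=7
a = 2: 2+0=2, 2+9=11
a = 7: 7+0=7, 7+9=16
Collecting distinct sums: A + B = {-5, -3, -2, 2, 4, 6, 7, 11, 16}
|A + B| = 9

A + B = {-5, -3, -2, 2, 4, 6, 7, 11, 16}


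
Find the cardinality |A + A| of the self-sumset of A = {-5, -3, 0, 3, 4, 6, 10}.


A + A = {a + a' : a, a' ∈ A}; |A| = 7.
General bounds: 2|A| - 1 ≤ |A + A| ≤ |A|(|A|+1)/2, i.e. 13 ≤ |A + A| ≤ 28.
Lower bound 2|A|-1 is attained iff A is an arithmetic progression.
Enumerate sums a + a' for a ≤ a' (symmetric, so this suffices):
a = -5: -5+-5=-10, -5+-3=-8, -5+0=-5, -5+3=-2, -5+4=-1, -5+6=1, -5+10=5
a = -3: -3+-3=-6, -3+0=-3, -3+3=0, -3+4=1, -3+6=3, -3+10=7
a = 0: 0+0=0, 0+3=3, 0+4=4, 0+6=6, 0+10=10
a = 3: 3+3=6, 3+4=7, 3+6=9, 3+10=13
a = 4: 4+4=8, 4+6=10, 4+10=14
a = 6: 6+6=12, 6+10=16
a = 10: 10+10=20
Distinct sums: {-10, -8, -6, -5, -3, -2, -1, 0, 1, 3, 4, 5, 6, 7, 8, 9, 10, 12, 13, 14, 16, 20}
|A + A| = 22

|A + A| = 22


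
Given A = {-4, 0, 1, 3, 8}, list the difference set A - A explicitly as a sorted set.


A - A = {a - a' : a, a' ∈ A}.
Compute a - a' for each ordered pair (a, a'):
a = -4: -4--4=0, -4-0=-4, -4-1=-5, -4-3=-7, -4-8=-12
a = 0: 0--4=4, 0-0=0, 0-1=-1, 0-3=-3, 0-8=-8
a = 1: 1--4=5, 1-0=1, 1-1=0, 1-3=-2, 1-8=-7
a = 3: 3--4=7, 3-0=3, 3-1=2, 3-3=0, 3-8=-5
a = 8: 8--4=12, 8-0=8, 8-1=7, 8-3=5, 8-8=0
Collecting distinct values (and noting 0 appears from a-a):
A - A = {-12, -8, -7, -5, -4, -3, -2, -1, 0, 1, 2, 3, 4, 5, 7, 8, 12}
|A - A| = 17

A - A = {-12, -8, -7, -5, -4, -3, -2, -1, 0, 1, 2, 3, 4, 5, 7, 8, 12}


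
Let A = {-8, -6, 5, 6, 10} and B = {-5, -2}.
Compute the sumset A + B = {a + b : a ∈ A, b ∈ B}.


A + B = {a + b : a ∈ A, b ∈ B}.
Enumerate all |A|·|B| = 5·2 = 10 pairs (a, b) and collect distinct sums.
a = -8: -8+-5=-13, -8+-2=-10
a = -6: -6+-5=-11, -6+-2=-8
a = 5: 5+-5=0, 5+-2=3
a = 6: 6+-5=1, 6+-2=4
a = 10: 10+-5=5, 10+-2=8
Collecting distinct sums: A + B = {-13, -11, -10, -8, 0, 1, 3, 4, 5, 8}
|A + B| = 10

A + B = {-13, -11, -10, -8, 0, 1, 3, 4, 5, 8}


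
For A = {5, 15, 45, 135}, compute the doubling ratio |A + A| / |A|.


|A| = 4.
Compute A + A by enumerating all 16 pairs.
A + A = {10, 20, 30, 50, 60, 90, 140, 150, 180, 270}, so |A + A| = 10.
K = |A + A| / |A| = 10/4 = 5/2 ≈ 2.5000.
Reference: AP of size 4 gives K = 7/4 ≈ 1.7500; a fully generic set of size 4 gives K ≈ 2.5000.

|A| = 4, |A + A| = 10, K = 10/4 = 5/2.


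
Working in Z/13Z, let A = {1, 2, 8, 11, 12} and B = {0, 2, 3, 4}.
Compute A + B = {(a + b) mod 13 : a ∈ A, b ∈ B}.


Work in Z/13Z: reduce every sum a + b modulo 13.
Enumerate all 20 pairs:
a = 1: 1+0=1, 1+2=3, 1+3=4, 1+4=5
a = 2: 2+0=2, 2+2=4, 2+3=5, 2+4=6
a = 8: 8+0=8, 8+2=10, 8+3=11, 8+4=12
a = 11: 11+0=11, 11+2=0, 11+3=1, 11+4=2
a = 12: 12+0=12, 12+2=1, 12+3=2, 12+4=3
Distinct residues collected: {0, 1, 2, 3, 4, 5, 6, 8, 10, 11, 12}
|A + B| = 11 (out of 13 total residues).

A + B = {0, 1, 2, 3, 4, 5, 6, 8, 10, 11, 12}


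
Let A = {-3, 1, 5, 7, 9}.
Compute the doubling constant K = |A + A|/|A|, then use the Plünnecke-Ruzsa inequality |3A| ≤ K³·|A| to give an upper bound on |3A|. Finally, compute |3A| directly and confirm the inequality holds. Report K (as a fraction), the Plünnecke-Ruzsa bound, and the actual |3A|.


|A| = 5.
Step 1: Compute A + A by enumerating all 25 pairs.
A + A = {-6, -2, 2, 4, 6, 8, 10, 12, 14, 16, 18}, so |A + A| = 11.
Step 2: Doubling constant K = |A + A|/|A| = 11/5 = 11/5 ≈ 2.2000.
Step 3: Plünnecke-Ruzsa gives |3A| ≤ K³·|A| = (2.2000)³ · 5 ≈ 53.2400.
Step 4: Compute 3A = A + A + A directly by enumerating all triples (a,b,c) ∈ A³; |3A| = 17.
Step 5: Check 17 ≤ 53.2400? Yes ✓.

K = 11/5, Plünnecke-Ruzsa bound K³|A| ≈ 53.2400, |3A| = 17, inequality holds.


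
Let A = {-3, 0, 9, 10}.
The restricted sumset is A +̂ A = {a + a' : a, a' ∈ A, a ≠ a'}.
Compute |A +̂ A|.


Restricted sumset: A +̂ A = {a + a' : a ∈ A, a' ∈ A, a ≠ a'}.
Equivalently, take A + A and drop any sum 2a that is achievable ONLY as a + a for a ∈ A (i.e. sums representable only with equal summands).
Enumerate pairs (a, a') with a < a' (symmetric, so each unordered pair gives one sum; this covers all a ≠ a'):
  -3 + 0 = -3
  -3 + 9 = 6
  -3 + 10 = 7
  0 + 9 = 9
  0 + 10 = 10
  9 + 10 = 19
Collected distinct sums: {-3, 6, 7, 9, 10, 19}
|A +̂ A| = 6
(Reference bound: |A +̂ A| ≥ 2|A| - 3 for |A| ≥ 2, with |A| = 4 giving ≥ 5.)

|A +̂ A| = 6


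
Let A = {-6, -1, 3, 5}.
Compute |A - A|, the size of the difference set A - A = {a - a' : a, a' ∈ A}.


A - A = {a - a' : a, a' ∈ A}; |A| = 4.
Bounds: 2|A|-1 ≤ |A - A| ≤ |A|² - |A| + 1, i.e. 7 ≤ |A - A| ≤ 13.
Note: 0 ∈ A - A always (from a - a). The set is symmetric: if d ∈ A - A then -d ∈ A - A.
Enumerate nonzero differences d = a - a' with a > a' (then include -d):
Positive differences: {2, 4, 5, 6, 9, 11}
Full difference set: {0} ∪ (positive diffs) ∪ (negative diffs).
|A - A| = 1 + 2·6 = 13 (matches direct enumeration: 13).

|A - A| = 13


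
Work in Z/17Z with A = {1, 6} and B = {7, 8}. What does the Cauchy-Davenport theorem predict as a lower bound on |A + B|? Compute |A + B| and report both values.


Cauchy-Davenport: |A + B| ≥ min(p, |A| + |B| - 1) for A, B nonempty in Z/pZ.
|A| = 2, |B| = 2, p = 17.
CD lower bound = min(17, 2 + 2 - 1) = min(17, 3) = 3.
Compute A + B mod 17 directly:
a = 1: 1+7=8, 1+8=9
a = 6: 6+7=13, 6+8=14
A + B = {8, 9, 13, 14}, so |A + B| = 4.
Verify: 4 ≥ 3? Yes ✓.

CD lower bound = 3, actual |A + B| = 4.


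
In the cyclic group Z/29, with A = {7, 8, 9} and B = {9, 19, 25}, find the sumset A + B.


Work in Z/29Z: reduce every sum a + b modulo 29.
Enumerate all 9 pairs:
a = 7: 7+9=16, 7+19=26, 7+25=3
a = 8: 8+9=17, 8+19=27, 8+25=4
a = 9: 9+9=18, 9+19=28, 9+25=5
Distinct residues collected: {3, 4, 5, 16, 17, 18, 26, 27, 28}
|A + B| = 9 (out of 29 total residues).

A + B = {3, 4, 5, 16, 17, 18, 26, 27, 28}


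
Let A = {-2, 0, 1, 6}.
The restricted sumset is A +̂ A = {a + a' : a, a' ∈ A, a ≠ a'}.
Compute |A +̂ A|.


Restricted sumset: A +̂ A = {a + a' : a ∈ A, a' ∈ A, a ≠ a'}.
Equivalently, take A + A and drop any sum 2a that is achievable ONLY as a + a for a ∈ A (i.e. sums representable only with equal summands).
Enumerate pairs (a, a') with a < a' (symmetric, so each unordered pair gives one sum; this covers all a ≠ a'):
  -2 + 0 = -2
  -2 + 1 = -1
  -2 + 6 = 4
  0 + 1 = 1
  0 + 6 = 6
  1 + 6 = 7
Collected distinct sums: {-2, -1, 1, 4, 6, 7}
|A +̂ A| = 6
(Reference bound: |A +̂ A| ≥ 2|A| - 3 for |A| ≥ 2, with |A| = 4 giving ≥ 5.)

|A +̂ A| = 6


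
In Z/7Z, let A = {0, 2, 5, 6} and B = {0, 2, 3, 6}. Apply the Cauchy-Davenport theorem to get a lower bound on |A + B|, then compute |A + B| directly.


Cauchy-Davenport: |A + B| ≥ min(p, |A| + |B| - 1) for A, B nonempty in Z/pZ.
|A| = 4, |B| = 4, p = 7.
CD lower bound = min(7, 4 + 4 - 1) = min(7, 7) = 7.
Compute A + B mod 7 directly:
a = 0: 0+0=0, 0+2=2, 0+3=3, 0+6=6
a = 2: 2+0=2, 2+2=4, 2+3=5, 2+6=1
a = 5: 5+0=5, 5+2=0, 5+3=1, 5+6=4
a = 6: 6+0=6, 6+2=1, 6+3=2, 6+6=5
A + B = {0, 1, 2, 3, 4, 5, 6}, so |A + B| = 7.
Verify: 7 ≥ 7? Yes ✓.

CD lower bound = 7, actual |A + B| = 7.


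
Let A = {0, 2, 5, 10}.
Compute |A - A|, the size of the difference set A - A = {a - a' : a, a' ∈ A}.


A - A = {a - a' : a, a' ∈ A}; |A| = 4.
Bounds: 2|A|-1 ≤ |A - A| ≤ |A|² - |A| + 1, i.e. 7 ≤ |A - A| ≤ 13.
Note: 0 ∈ A - A always (from a - a). The set is symmetric: if d ∈ A - A then -d ∈ A - A.
Enumerate nonzero differences d = a - a' with a > a' (then include -d):
Positive differences: {2, 3, 5, 8, 10}
Full difference set: {0} ∪ (positive diffs) ∪ (negative diffs).
|A - A| = 1 + 2·5 = 11 (matches direct enumeration: 11).

|A - A| = 11


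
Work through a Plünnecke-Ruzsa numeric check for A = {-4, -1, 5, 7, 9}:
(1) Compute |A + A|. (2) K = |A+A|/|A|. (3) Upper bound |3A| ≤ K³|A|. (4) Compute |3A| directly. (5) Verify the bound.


|A| = 5.
Step 1: Compute A + A by enumerating all 25 pairs.
A + A = {-8, -5, -2, 1, 3, 4, 5, 6, 8, 10, 12, 14, 16, 18}, so |A + A| = 14.
Step 2: Doubling constant K = |A + A|/|A| = 14/5 = 14/5 ≈ 2.8000.
Step 3: Plünnecke-Ruzsa gives |3A| ≤ K³·|A| = (2.8000)³ · 5 ≈ 109.7600.
Step 4: Compute 3A = A + A + A directly by enumerating all triples (a,b,c) ∈ A³; |3A| = 27.
Step 5: Check 27 ≤ 109.7600? Yes ✓.

K = 14/5, Plünnecke-Ruzsa bound K³|A| ≈ 109.7600, |3A| = 27, inequality holds.


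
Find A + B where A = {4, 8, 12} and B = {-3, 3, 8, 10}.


A + B = {a + b : a ∈ A, b ∈ B}.
Enumerate all |A|·|B| = 3·4 = 12 pairs (a, b) and collect distinct sums.
a = 4: 4+-3=1, 4+3=7, 4+8=12, 4+10=14
a = 8: 8+-3=5, 8+3=11, 8+8=16, 8+10=18
a = 12: 12+-3=9, 12+3=15, 12+8=20, 12+10=22
Collecting distinct sums: A + B = {1, 5, 7, 9, 11, 12, 14, 15, 16, 18, 20, 22}
|A + B| = 12

A + B = {1, 5, 7, 9, 11, 12, 14, 15, 16, 18, 20, 22}


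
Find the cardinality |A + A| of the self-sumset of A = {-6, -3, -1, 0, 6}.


A + A = {a + a' : a, a' ∈ A}; |A| = 5.
General bounds: 2|A| - 1 ≤ |A + A| ≤ |A|(|A|+1)/2, i.e. 9 ≤ |A + A| ≤ 15.
Lower bound 2|A|-1 is attained iff A is an arithmetic progression.
Enumerate sums a + a' for a ≤ a' (symmetric, so this suffices):
a = -6: -6+-6=-12, -6+-3=-9, -6+-1=-7, -6+0=-6, -6+6=0
a = -3: -3+-3=-6, -3+-1=-4, -3+0=-3, -3+6=3
a = -1: -1+-1=-2, -1+0=-1, -1+6=5
a = 0: 0+0=0, 0+6=6
a = 6: 6+6=12
Distinct sums: {-12, -9, -7, -6, -4, -3, -2, -1, 0, 3, 5, 6, 12}
|A + A| = 13

|A + A| = 13


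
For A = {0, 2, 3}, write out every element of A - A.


A - A = {a - a' : a, a' ∈ A}.
Compute a - a' for each ordered pair (a, a'):
a = 0: 0-0=0, 0-2=-2, 0-3=-3
a = 2: 2-0=2, 2-2=0, 2-3=-1
a = 3: 3-0=3, 3-2=1, 3-3=0
Collecting distinct values (and noting 0 appears from a-a):
A - A = {-3, -2, -1, 0, 1, 2, 3}
|A - A| = 7

A - A = {-3, -2, -1, 0, 1, 2, 3}


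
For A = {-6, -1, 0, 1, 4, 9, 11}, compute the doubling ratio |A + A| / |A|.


|A| = 7.
Compute A + A by enumerating all 49 pairs.
A + A = {-12, -7, -6, -5, -2, -1, 0, 1, 2, 3, 4, 5, 8, 9, 10, 11, 12, 13, 15, 18, 20, 22}, so |A + A| = 22.
K = |A + A| / |A| = 22/7 (already in lowest terms) ≈ 3.1429.
Reference: AP of size 7 gives K = 13/7 ≈ 1.8571; a fully generic set of size 7 gives K ≈ 4.0000.

|A| = 7, |A + A| = 22, K = 22/7.


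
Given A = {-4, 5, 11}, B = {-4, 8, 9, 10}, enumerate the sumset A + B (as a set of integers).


A + B = {a + b : a ∈ A, b ∈ B}.
Enumerate all |A|·|B| = 3·4 = 12 pairs (a, b) and collect distinct sums.
a = -4: -4+-4=-8, -4+8=4, -4+9=5, -4+10=6
a = 5: 5+-4=1, 5+8=13, 5+9=14, 5+10=15
a = 11: 11+-4=7, 11+8=19, 11+9=20, 11+10=21
Collecting distinct sums: A + B = {-8, 1, 4, 5, 6, 7, 13, 14, 15, 19, 20, 21}
|A + B| = 12

A + B = {-8, 1, 4, 5, 6, 7, 13, 14, 15, 19, 20, 21}


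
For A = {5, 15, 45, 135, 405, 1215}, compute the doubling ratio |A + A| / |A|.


|A| = 6.
Compute A + A by enumerating all 36 pairs.
A + A = {10, 20, 30, 50, 60, 90, 140, 150, 180, 270, 410, 420, 450, 540, 810, 1220, 1230, 1260, 1350, 1620, 2430}, so |A + A| = 21.
K = |A + A| / |A| = 21/6 = 7/2 ≈ 3.5000.
Reference: AP of size 6 gives K = 11/6 ≈ 1.8333; a fully generic set of size 6 gives K ≈ 3.5000.

|A| = 6, |A + A| = 21, K = 21/6 = 7/2.


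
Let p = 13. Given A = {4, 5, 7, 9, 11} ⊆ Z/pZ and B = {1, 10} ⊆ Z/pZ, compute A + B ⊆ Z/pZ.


Work in Z/13Z: reduce every sum a + b modulo 13.
Enumerate all 10 pairs:
a = 4: 4+1=5, 4+10=1
a = 5: 5+1=6, 5+10=2
a = 7: 7+1=8, 7+10=4
a = 9: 9+1=10, 9+10=6
a = 11: 11+1=12, 11+10=8
Distinct residues collected: {1, 2, 4, 5, 6, 8, 10, 12}
|A + B| = 8 (out of 13 total residues).

A + B = {1, 2, 4, 5, 6, 8, 10, 12}


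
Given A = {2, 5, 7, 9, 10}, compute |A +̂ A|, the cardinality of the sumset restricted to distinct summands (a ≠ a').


Restricted sumset: A +̂ A = {a + a' : a ∈ A, a' ∈ A, a ≠ a'}.
Equivalently, take A + A and drop any sum 2a that is achievable ONLY as a + a for a ∈ A (i.e. sums representable only with equal summands).
Enumerate pairs (a, a') with a < a' (symmetric, so each unordered pair gives one sum; this covers all a ≠ a'):
  2 + 5 = 7
  2 + 7 = 9
  2 + 9 = 11
  2 + 10 = 12
  5 + 7 = 12
  5 + 9 = 14
  5 + 10 = 15
  7 + 9 = 16
  7 + 10 = 17
  9 + 10 = 19
Collected distinct sums: {7, 9, 11, 12, 14, 15, 16, 17, 19}
|A +̂ A| = 9
(Reference bound: |A +̂ A| ≥ 2|A| - 3 for |A| ≥ 2, with |A| = 5 giving ≥ 7.)

|A +̂ A| = 9


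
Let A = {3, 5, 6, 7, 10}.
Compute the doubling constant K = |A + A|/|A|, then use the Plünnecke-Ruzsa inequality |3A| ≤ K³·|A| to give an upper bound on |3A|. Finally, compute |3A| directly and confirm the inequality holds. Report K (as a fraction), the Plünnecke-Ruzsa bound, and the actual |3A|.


|A| = 5.
Step 1: Compute A + A by enumerating all 25 pairs.
A + A = {6, 8, 9, 10, 11, 12, 13, 14, 15, 16, 17, 20}, so |A + A| = 12.
Step 2: Doubling constant K = |A + A|/|A| = 12/5 = 12/5 ≈ 2.4000.
Step 3: Plünnecke-Ruzsa gives |3A| ≤ K³·|A| = (2.4000)³ · 5 ≈ 69.1200.
Step 4: Compute 3A = A + A + A directly by enumerating all triples (a,b,c) ∈ A³; |3A| = 19.
Step 5: Check 19 ≤ 69.1200? Yes ✓.

K = 12/5, Plünnecke-Ruzsa bound K³|A| ≈ 69.1200, |3A| = 19, inequality holds.


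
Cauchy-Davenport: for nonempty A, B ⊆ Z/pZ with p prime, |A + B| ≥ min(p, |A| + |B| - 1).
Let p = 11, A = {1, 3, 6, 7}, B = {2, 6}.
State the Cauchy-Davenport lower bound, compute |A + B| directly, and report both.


Cauchy-Davenport: |A + B| ≥ min(p, |A| + |B| - 1) for A, B nonempty in Z/pZ.
|A| = 4, |B| = 2, p = 11.
CD lower bound = min(11, 4 + 2 - 1) = min(11, 5) = 5.
Compute A + B mod 11 directly:
a = 1: 1+2=3, 1+6=7
a = 3: 3+2=5, 3+6=9
a = 6: 6+2=8, 6+6=1
a = 7: 7+2=9, 7+6=2
A + B = {1, 2, 3, 5, 7, 8, 9}, so |A + B| = 7.
Verify: 7 ≥ 5? Yes ✓.

CD lower bound = 5, actual |A + B| = 7.


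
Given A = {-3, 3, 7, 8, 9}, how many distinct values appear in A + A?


A + A = {a + a' : a, a' ∈ A}; |A| = 5.
General bounds: 2|A| - 1 ≤ |A + A| ≤ |A|(|A|+1)/2, i.e. 9 ≤ |A + A| ≤ 15.
Lower bound 2|A|-1 is attained iff A is an arithmetic progression.
Enumerate sums a + a' for a ≤ a' (symmetric, so this suffices):
a = -3: -3+-3=-6, -3+3=0, -3+7=4, -3+8=5, -3+9=6
a = 3: 3+3=6, 3+7=10, 3+8=11, 3+9=12
a = 7: 7+7=14, 7+8=15, 7+9=16
a = 8: 8+8=16, 8+9=17
a = 9: 9+9=18
Distinct sums: {-6, 0, 4, 5, 6, 10, 11, 12, 14, 15, 16, 17, 18}
|A + A| = 13

|A + A| = 13


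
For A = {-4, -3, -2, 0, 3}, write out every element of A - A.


A - A = {a - a' : a, a' ∈ A}.
Compute a - a' for each ordered pair (a, a'):
a = -4: -4--4=0, -4--3=-1, -4--2=-2, -4-0=-4, -4-3=-7
a = -3: -3--4=1, -3--3=0, -3--2=-1, -3-0=-3, -3-3=-6
a = -2: -2--4=2, -2--3=1, -2--2=0, -2-0=-2, -2-3=-5
a = 0: 0--4=4, 0--3=3, 0--2=2, 0-0=0, 0-3=-3
a = 3: 3--4=7, 3--3=6, 3--2=5, 3-0=3, 3-3=0
Collecting distinct values (and noting 0 appears from a-a):
A - A = {-7, -6, -5, -4, -3, -2, -1, 0, 1, 2, 3, 4, 5, 6, 7}
|A - A| = 15

A - A = {-7, -6, -5, -4, -3, -2, -1, 0, 1, 2, 3, 4, 5, 6, 7}


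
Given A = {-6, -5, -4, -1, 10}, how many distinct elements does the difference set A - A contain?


A - A = {a - a' : a, a' ∈ A}; |A| = 5.
Bounds: 2|A|-1 ≤ |A - A| ≤ |A|² - |A| + 1, i.e. 9 ≤ |A - A| ≤ 21.
Note: 0 ∈ A - A always (from a - a). The set is symmetric: if d ∈ A - A then -d ∈ A - A.
Enumerate nonzero differences d = a - a' with a > a' (then include -d):
Positive differences: {1, 2, 3, 4, 5, 11, 14, 15, 16}
Full difference set: {0} ∪ (positive diffs) ∪ (negative diffs).
|A - A| = 1 + 2·9 = 19 (matches direct enumeration: 19).

|A - A| = 19


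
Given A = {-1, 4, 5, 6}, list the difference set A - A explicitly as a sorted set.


A - A = {a - a' : a, a' ∈ A}.
Compute a - a' for each ordered pair (a, a'):
a = -1: -1--1=0, -1-4=-5, -1-5=-6, -1-6=-7
a = 4: 4--1=5, 4-4=0, 4-5=-1, 4-6=-2
a = 5: 5--1=6, 5-4=1, 5-5=0, 5-6=-1
a = 6: 6--1=7, 6-4=2, 6-5=1, 6-6=0
Collecting distinct values (and noting 0 appears from a-a):
A - A = {-7, -6, -5, -2, -1, 0, 1, 2, 5, 6, 7}
|A - A| = 11

A - A = {-7, -6, -5, -2, -1, 0, 1, 2, 5, 6, 7}


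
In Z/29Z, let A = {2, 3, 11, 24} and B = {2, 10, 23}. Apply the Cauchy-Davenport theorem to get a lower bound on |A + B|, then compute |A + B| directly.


Cauchy-Davenport: |A + B| ≥ min(p, |A| + |B| - 1) for A, B nonempty in Z/pZ.
|A| = 4, |B| = 3, p = 29.
CD lower bound = min(29, 4 + 3 - 1) = min(29, 6) = 6.
Compute A + B mod 29 directly:
a = 2: 2+2=4, 2+10=12, 2+23=25
a = 3: 3+2=5, 3+10=13, 3+23=26
a = 11: 11+2=13, 11+10=21, 11+23=5
a = 24: 24+2=26, 24+10=5, 24+23=18
A + B = {4, 5, 12, 13, 18, 21, 25, 26}, so |A + B| = 8.
Verify: 8 ≥ 6? Yes ✓.

CD lower bound = 6, actual |A + B| = 8.


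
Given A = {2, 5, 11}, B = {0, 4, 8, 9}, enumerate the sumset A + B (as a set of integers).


A + B = {a + b : a ∈ A, b ∈ B}.
Enumerate all |A|·|B| = 3·4 = 12 pairs (a, b) and collect distinct sums.
a = 2: 2+0=2, 2+4=6, 2+8=10, 2+9=11
a = 5: 5+0=5, 5+4=9, 5+8=13, 5+9=14
a = 11: 11+0=11, 11+4=15, 11+8=19, 11+9=20
Collecting distinct sums: A + B = {2, 5, 6, 9, 10, 11, 13, 14, 15, 19, 20}
|A + B| = 11

A + B = {2, 5, 6, 9, 10, 11, 13, 14, 15, 19, 20}


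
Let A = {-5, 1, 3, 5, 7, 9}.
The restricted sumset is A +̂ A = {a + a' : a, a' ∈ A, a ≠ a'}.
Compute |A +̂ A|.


Restricted sumset: A +̂ A = {a + a' : a ∈ A, a' ∈ A, a ≠ a'}.
Equivalently, take A + A and drop any sum 2a that is achievable ONLY as a + a for a ∈ A (i.e. sums representable only with equal summands).
Enumerate pairs (a, a') with a < a' (symmetric, so each unordered pair gives one sum; this covers all a ≠ a'):
  -5 + 1 = -4
  -5 + 3 = -2
  -5 + 5 = 0
  -5 + 7 = 2
  -5 + 9 = 4
  1 + 3 = 4
  1 + 5 = 6
  1 + 7 = 8
  1 + 9 = 10
  3 + 5 = 8
  3 + 7 = 10
  3 + 9 = 12
  5 + 7 = 12
  5 + 9 = 14
  7 + 9 = 16
Collected distinct sums: {-4, -2, 0, 2, 4, 6, 8, 10, 12, 14, 16}
|A +̂ A| = 11
(Reference bound: |A +̂ A| ≥ 2|A| - 3 for |A| ≥ 2, with |A| = 6 giving ≥ 9.)

|A +̂ A| = 11


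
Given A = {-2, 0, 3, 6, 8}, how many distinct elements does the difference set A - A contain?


A - A = {a - a' : a, a' ∈ A}; |A| = 5.
Bounds: 2|A|-1 ≤ |A - A| ≤ |A|² - |A| + 1, i.e. 9 ≤ |A - A| ≤ 21.
Note: 0 ∈ A - A always (from a - a). The set is symmetric: if d ∈ A - A then -d ∈ A - A.
Enumerate nonzero differences d = a - a' with a > a' (then include -d):
Positive differences: {2, 3, 5, 6, 8, 10}
Full difference set: {0} ∪ (positive diffs) ∪ (negative diffs).
|A - A| = 1 + 2·6 = 13 (matches direct enumeration: 13).

|A - A| = 13


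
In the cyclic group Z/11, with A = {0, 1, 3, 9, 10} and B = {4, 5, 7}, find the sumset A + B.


Work in Z/11Z: reduce every sum a + b modulo 11.
Enumerate all 15 pairs:
a = 0: 0+4=4, 0+5=5, 0+7=7
a = 1: 1+4=5, 1+5=6, 1+7=8
a = 3: 3+4=7, 3+5=8, 3+7=10
a = 9: 9+4=2, 9+5=3, 9+7=5
a = 10: 10+4=3, 10+5=4, 10+7=6
Distinct residues collected: {2, 3, 4, 5, 6, 7, 8, 10}
|A + B| = 8 (out of 11 total residues).

A + B = {2, 3, 4, 5, 6, 7, 8, 10}


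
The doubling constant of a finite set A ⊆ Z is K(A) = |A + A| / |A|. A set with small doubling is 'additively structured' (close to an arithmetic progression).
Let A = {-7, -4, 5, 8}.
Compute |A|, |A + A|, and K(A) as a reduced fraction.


|A| = 4.
Compute A + A by enumerating all 16 pairs.
A + A = {-14, -11, -8, -2, 1, 4, 10, 13, 16}, so |A + A| = 9.
K = |A + A| / |A| = 9/4 (already in lowest terms) ≈ 2.2500.
Reference: AP of size 4 gives K = 7/4 ≈ 1.7500; a fully generic set of size 4 gives K ≈ 2.5000.

|A| = 4, |A + A| = 9, K = 9/4.


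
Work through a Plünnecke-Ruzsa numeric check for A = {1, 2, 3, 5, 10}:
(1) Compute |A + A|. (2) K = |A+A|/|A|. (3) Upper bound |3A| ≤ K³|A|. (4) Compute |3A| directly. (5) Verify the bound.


|A| = 5.
Step 1: Compute A + A by enumerating all 25 pairs.
A + A = {2, 3, 4, 5, 6, 7, 8, 10, 11, 12, 13, 15, 20}, so |A + A| = 13.
Step 2: Doubling constant K = |A + A|/|A| = 13/5 = 13/5 ≈ 2.6000.
Step 3: Plünnecke-Ruzsa gives |3A| ≤ K³·|A| = (2.6000)³ · 5 ≈ 87.8800.
Step 4: Compute 3A = A + A + A directly by enumerating all triples (a,b,c) ∈ A³; |3A| = 22.
Step 5: Check 22 ≤ 87.8800? Yes ✓.

K = 13/5, Plünnecke-Ruzsa bound K³|A| ≈ 87.8800, |3A| = 22, inequality holds.


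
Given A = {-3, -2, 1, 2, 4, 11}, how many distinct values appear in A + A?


A + A = {a + a' : a, a' ∈ A}; |A| = 6.
General bounds: 2|A| - 1 ≤ |A + A| ≤ |A|(|A|+1)/2, i.e. 11 ≤ |A + A| ≤ 21.
Lower bound 2|A|-1 is attained iff A is an arithmetic progression.
Enumerate sums a + a' for a ≤ a' (symmetric, so this suffices):
a = -3: -3+-3=-6, -3+-2=-5, -3+1=-2, -3+2=-1, -3+4=1, -3+11=8
a = -2: -2+-2=-4, -2+1=-1, -2+2=0, -2+4=2, -2+11=9
a = 1: 1+1=2, 1+2=3, 1+4=5, 1+11=12
a = 2: 2+2=4, 2+4=6, 2+11=13
a = 4: 4+4=8, 4+11=15
a = 11: 11+11=22
Distinct sums: {-6, -5, -4, -2, -1, 0, 1, 2, 3, 4, 5, 6, 8, 9, 12, 13, 15, 22}
|A + A| = 18

|A + A| = 18


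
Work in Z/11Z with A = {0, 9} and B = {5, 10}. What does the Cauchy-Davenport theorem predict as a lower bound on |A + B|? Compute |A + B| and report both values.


Cauchy-Davenport: |A + B| ≥ min(p, |A| + |B| - 1) for A, B nonempty in Z/pZ.
|A| = 2, |B| = 2, p = 11.
CD lower bound = min(11, 2 + 2 - 1) = min(11, 3) = 3.
Compute A + B mod 11 directly:
a = 0: 0+5=5, 0+10=10
a = 9: 9+5=3, 9+10=8
A + B = {3, 5, 8, 10}, so |A + B| = 4.
Verify: 4 ≥ 3? Yes ✓.

CD lower bound = 3, actual |A + B| = 4.


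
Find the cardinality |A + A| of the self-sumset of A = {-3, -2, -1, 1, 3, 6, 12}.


A + A = {a + a' : a, a' ∈ A}; |A| = 7.
General bounds: 2|A| - 1 ≤ |A + A| ≤ |A|(|A|+1)/2, i.e. 13 ≤ |A + A| ≤ 28.
Lower bound 2|A|-1 is attained iff A is an arithmetic progression.
Enumerate sums a + a' for a ≤ a' (symmetric, so this suffices):
a = -3: -3+-3=-6, -3+-2=-5, -3+-1=-4, -3+1=-2, -3+3=0, -3+6=3, -3+12=9
a = -2: -2+-2=-4, -2+-1=-3, -2+1=-1, -2+3=1, -2+6=4, -2+12=10
a = -1: -1+-1=-2, -1+1=0, -1+3=2, -1+6=5, -1+12=11
a = 1: 1+1=2, 1+3=4, 1+6=7, 1+12=13
a = 3: 3+3=6, 3+6=9, 3+12=15
a = 6: 6+6=12, 6+12=18
a = 12: 12+12=24
Distinct sums: {-6, -5, -4, -3, -2, -1, 0, 1, 2, 3, 4, 5, 6, 7, 9, 10, 11, 12, 13, 15, 18, 24}
|A + A| = 22

|A + A| = 22


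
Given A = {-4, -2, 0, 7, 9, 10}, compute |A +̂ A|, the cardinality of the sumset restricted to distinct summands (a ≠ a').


Restricted sumset: A +̂ A = {a + a' : a ∈ A, a' ∈ A, a ≠ a'}.
Equivalently, take A + A and drop any sum 2a that is achievable ONLY as a + a for a ∈ A (i.e. sums representable only with equal summands).
Enumerate pairs (a, a') with a < a' (symmetric, so each unordered pair gives one sum; this covers all a ≠ a'):
  -4 + -2 = -6
  -4 + 0 = -4
  -4 + 7 = 3
  -4 + 9 = 5
  -4 + 10 = 6
  -2 + 0 = -2
  -2 + 7 = 5
  -2 + 9 = 7
  -2 + 10 = 8
  0 + 7 = 7
  0 + 9 = 9
  0 + 10 = 10
  7 + 9 = 16
  7 + 10 = 17
  9 + 10 = 19
Collected distinct sums: {-6, -4, -2, 3, 5, 6, 7, 8, 9, 10, 16, 17, 19}
|A +̂ A| = 13
(Reference bound: |A +̂ A| ≥ 2|A| - 3 for |A| ≥ 2, with |A| = 6 giving ≥ 9.)

|A +̂ A| = 13


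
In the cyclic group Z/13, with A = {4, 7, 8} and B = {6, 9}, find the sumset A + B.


Work in Z/13Z: reduce every sum a + b modulo 13.
Enumerate all 6 pairs:
a = 4: 4+6=10, 4+9=0
a = 7: 7+6=0, 7+9=3
a = 8: 8+6=1, 8+9=4
Distinct residues collected: {0, 1, 3, 4, 10}
|A + B| = 5 (out of 13 total residues).

A + B = {0, 1, 3, 4, 10}


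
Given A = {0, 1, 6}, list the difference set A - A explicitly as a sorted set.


A - A = {a - a' : a, a' ∈ A}.
Compute a - a' for each ordered pair (a, a'):
a = 0: 0-0=0, 0-1=-1, 0-6=-6
a = 1: 1-0=1, 1-1=0, 1-6=-5
a = 6: 6-0=6, 6-1=5, 6-6=0
Collecting distinct values (and noting 0 appears from a-a):
A - A = {-6, -5, -1, 0, 1, 5, 6}
|A - A| = 7

A - A = {-6, -5, -1, 0, 1, 5, 6}


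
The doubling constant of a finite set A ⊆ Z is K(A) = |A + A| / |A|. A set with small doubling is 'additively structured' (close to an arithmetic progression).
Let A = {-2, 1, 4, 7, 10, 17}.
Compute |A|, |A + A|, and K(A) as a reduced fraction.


|A| = 6.
Compute A + A by enumerating all 36 pairs.
A + A = {-4, -1, 2, 5, 8, 11, 14, 15, 17, 18, 20, 21, 24, 27, 34}, so |A + A| = 15.
K = |A + A| / |A| = 15/6 = 5/2 ≈ 2.5000.
Reference: AP of size 6 gives K = 11/6 ≈ 1.8333; a fully generic set of size 6 gives K ≈ 3.5000.

|A| = 6, |A + A| = 15, K = 15/6 = 5/2.


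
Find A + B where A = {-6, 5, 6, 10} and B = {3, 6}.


A + B = {a + b : a ∈ A, b ∈ B}.
Enumerate all |A|·|B| = 4·2 = 8 pairs (a, b) and collect distinct sums.
a = -6: -6+3=-3, -6+6=0
a = 5: 5+3=8, 5+6=11
a = 6: 6+3=9, 6+6=12
a = 10: 10+3=13, 10+6=16
Collecting distinct sums: A + B = {-3, 0, 8, 9, 11, 12, 13, 16}
|A + B| = 8

A + B = {-3, 0, 8, 9, 11, 12, 13, 16}


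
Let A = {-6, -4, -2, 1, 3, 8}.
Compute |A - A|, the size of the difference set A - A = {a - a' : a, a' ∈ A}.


A - A = {a - a' : a, a' ∈ A}; |A| = 6.
Bounds: 2|A|-1 ≤ |A - A| ≤ |A|² - |A| + 1, i.e. 11 ≤ |A - A| ≤ 31.
Note: 0 ∈ A - A always (from a - a). The set is symmetric: if d ∈ A - A then -d ∈ A - A.
Enumerate nonzero differences d = a - a' with a > a' (then include -d):
Positive differences: {2, 3, 4, 5, 7, 9, 10, 12, 14}
Full difference set: {0} ∪ (positive diffs) ∪ (negative diffs).
|A - A| = 1 + 2·9 = 19 (matches direct enumeration: 19).

|A - A| = 19


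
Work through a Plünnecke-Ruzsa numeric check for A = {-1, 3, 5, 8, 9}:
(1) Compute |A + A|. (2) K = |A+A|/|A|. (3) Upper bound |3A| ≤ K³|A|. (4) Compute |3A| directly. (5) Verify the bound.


|A| = 5.
Step 1: Compute A + A by enumerating all 25 pairs.
A + A = {-2, 2, 4, 6, 7, 8, 10, 11, 12, 13, 14, 16, 17, 18}, so |A + A| = 14.
Step 2: Doubling constant K = |A + A|/|A| = 14/5 = 14/5 ≈ 2.8000.
Step 3: Plünnecke-Ruzsa gives |3A| ≤ K³·|A| = (2.8000)³ · 5 ≈ 109.7600.
Step 4: Compute 3A = A + A + A directly by enumerating all triples (a,b,c) ∈ A³; |3A| = 25.
Step 5: Check 25 ≤ 109.7600? Yes ✓.

K = 14/5, Plünnecke-Ruzsa bound K³|A| ≈ 109.7600, |3A| = 25, inequality holds.


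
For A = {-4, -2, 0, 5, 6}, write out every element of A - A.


A - A = {a - a' : a, a' ∈ A}.
Compute a - a' for each ordered pair (a, a'):
a = -4: -4--4=0, -4--2=-2, -4-0=-4, -4-5=-9, -4-6=-10
a = -2: -2--4=2, -2--2=0, -2-0=-2, -2-5=-7, -2-6=-8
a = 0: 0--4=4, 0--2=2, 0-0=0, 0-5=-5, 0-6=-6
a = 5: 5--4=9, 5--2=7, 5-0=5, 5-5=0, 5-6=-1
a = 6: 6--4=10, 6--2=8, 6-0=6, 6-5=1, 6-6=0
Collecting distinct values (and noting 0 appears from a-a):
A - A = {-10, -9, -8, -7, -6, -5, -4, -2, -1, 0, 1, 2, 4, 5, 6, 7, 8, 9, 10}
|A - A| = 19

A - A = {-10, -9, -8, -7, -6, -5, -4, -2, -1, 0, 1, 2, 4, 5, 6, 7, 8, 9, 10}


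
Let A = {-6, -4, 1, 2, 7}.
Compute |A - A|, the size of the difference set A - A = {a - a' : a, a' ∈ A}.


A - A = {a - a' : a, a' ∈ A}; |A| = 5.
Bounds: 2|A|-1 ≤ |A - A| ≤ |A|² - |A| + 1, i.e. 9 ≤ |A - A| ≤ 21.
Note: 0 ∈ A - A always (from a - a). The set is symmetric: if d ∈ A - A then -d ∈ A - A.
Enumerate nonzero differences d = a - a' with a > a' (then include -d):
Positive differences: {1, 2, 5, 6, 7, 8, 11, 13}
Full difference set: {0} ∪ (positive diffs) ∪ (negative diffs).
|A - A| = 1 + 2·8 = 17 (matches direct enumeration: 17).

|A - A| = 17


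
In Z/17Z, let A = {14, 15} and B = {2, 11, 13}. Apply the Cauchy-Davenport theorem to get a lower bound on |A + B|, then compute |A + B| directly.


Cauchy-Davenport: |A + B| ≥ min(p, |A| + |B| - 1) for A, B nonempty in Z/pZ.
|A| = 2, |B| = 3, p = 17.
CD lower bound = min(17, 2 + 3 - 1) = min(17, 4) = 4.
Compute A + B mod 17 directly:
a = 14: 14+2=16, 14+11=8, 14+13=10
a = 15: 15+2=0, 15+11=9, 15+13=11
A + B = {0, 8, 9, 10, 11, 16}, so |A + B| = 6.
Verify: 6 ≥ 4? Yes ✓.

CD lower bound = 4, actual |A + B| = 6.


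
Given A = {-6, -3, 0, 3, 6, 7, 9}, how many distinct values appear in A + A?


A + A = {a + a' : a, a' ∈ A}; |A| = 7.
General bounds: 2|A| - 1 ≤ |A + A| ≤ |A|(|A|+1)/2, i.e. 13 ≤ |A + A| ≤ 28.
Lower bound 2|A|-1 is attained iff A is an arithmetic progression.
Enumerate sums a + a' for a ≤ a' (symmetric, so this suffices):
a = -6: -6+-6=-12, -6+-3=-9, -6+0=-6, -6+3=-3, -6+6=0, -6+7=1, -6+9=3
a = -3: -3+-3=-6, -3+0=-3, -3+3=0, -3+6=3, -3+7=4, -3+9=6
a = 0: 0+0=0, 0+3=3, 0+6=6, 0+7=7, 0+9=9
a = 3: 3+3=6, 3+6=9, 3+7=10, 3+9=12
a = 6: 6+6=12, 6+7=13, 6+9=15
a = 7: 7+7=14, 7+9=16
a = 9: 9+9=18
Distinct sums: {-12, -9, -6, -3, 0, 1, 3, 4, 6, 7, 9, 10, 12, 13, 14, 15, 16, 18}
|A + A| = 18

|A + A| = 18


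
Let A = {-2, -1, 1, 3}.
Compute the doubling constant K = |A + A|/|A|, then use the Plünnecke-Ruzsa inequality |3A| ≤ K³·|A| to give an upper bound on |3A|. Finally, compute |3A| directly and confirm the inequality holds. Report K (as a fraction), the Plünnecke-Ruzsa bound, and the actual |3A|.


|A| = 4.
Step 1: Compute A + A by enumerating all 16 pairs.
A + A = {-4, -3, -2, -1, 0, 1, 2, 4, 6}, so |A + A| = 9.
Step 2: Doubling constant K = |A + A|/|A| = 9/4 = 9/4 ≈ 2.2500.
Step 3: Plünnecke-Ruzsa gives |3A| ≤ K³·|A| = (2.2500)³ · 4 ≈ 45.5625.
Step 4: Compute 3A = A + A + A directly by enumerating all triples (a,b,c) ∈ A³; |3A| = 14.
Step 5: Check 14 ≤ 45.5625? Yes ✓.

K = 9/4, Plünnecke-Ruzsa bound K³|A| ≈ 45.5625, |3A| = 14, inequality holds.


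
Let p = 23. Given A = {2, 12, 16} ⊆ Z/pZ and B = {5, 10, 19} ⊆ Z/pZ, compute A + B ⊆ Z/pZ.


Work in Z/23Z: reduce every sum a + b modulo 23.
Enumerate all 9 pairs:
a = 2: 2+5=7, 2+10=12, 2+19=21
a = 12: 12+5=17, 12+10=22, 12+19=8
a = 16: 16+5=21, 16+10=3, 16+19=12
Distinct residues collected: {3, 7, 8, 12, 17, 21, 22}
|A + B| = 7 (out of 23 total residues).

A + B = {3, 7, 8, 12, 17, 21, 22}


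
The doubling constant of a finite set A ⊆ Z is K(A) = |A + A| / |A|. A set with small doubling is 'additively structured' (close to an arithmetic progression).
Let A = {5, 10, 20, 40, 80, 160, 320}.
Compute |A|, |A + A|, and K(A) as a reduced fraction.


|A| = 7.
Compute A + A by enumerating all 49 pairs.
A + A = {10, 15, 20, 25, 30, 40, 45, 50, 60, 80, 85, 90, 100, 120, 160, 165, 170, 180, 200, 240, 320, 325, 330, 340, 360, 400, 480, 640}, so |A + A| = 28.
K = |A + A| / |A| = 28/7 = 4/1 ≈ 4.0000.
Reference: AP of size 7 gives K = 13/7 ≈ 1.8571; a fully generic set of size 7 gives K ≈ 4.0000.

|A| = 7, |A + A| = 28, K = 28/7 = 4/1.


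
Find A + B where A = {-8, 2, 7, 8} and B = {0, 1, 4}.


A + B = {a + b : a ∈ A, b ∈ B}.
Enumerate all |A|·|B| = 4·3 = 12 pairs (a, b) and collect distinct sums.
a = -8: -8+0=-8, -8+1=-7, -8+4=-4
a = 2: 2+0=2, 2+1=3, 2+4=6
a = 7: 7+0=7, 7+1=8, 7+4=11
a = 8: 8+0=8, 8+1=9, 8+4=12
Collecting distinct sums: A + B = {-8, -7, -4, 2, 3, 6, 7, 8, 9, 11, 12}
|A + B| = 11

A + B = {-8, -7, -4, 2, 3, 6, 7, 8, 9, 11, 12}


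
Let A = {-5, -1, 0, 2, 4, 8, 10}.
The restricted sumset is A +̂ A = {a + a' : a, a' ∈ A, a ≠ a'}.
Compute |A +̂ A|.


Restricted sumset: A +̂ A = {a + a' : a ∈ A, a' ∈ A, a ≠ a'}.
Equivalently, take A + A and drop any sum 2a that is achievable ONLY as a + a for a ∈ A (i.e. sums representable only with equal summands).
Enumerate pairs (a, a') with a < a' (symmetric, so each unordered pair gives one sum; this covers all a ≠ a'):
  -5 + -1 = -6
  -5 + 0 = -5
  -5 + 2 = -3
  -5 + 4 = -1
  -5 + 8 = 3
  -5 + 10 = 5
  -1 + 0 = -1
  -1 + 2 = 1
  -1 + 4 = 3
  -1 + 8 = 7
  -1 + 10 = 9
  0 + 2 = 2
  0 + 4 = 4
  0 + 8 = 8
  0 + 10 = 10
  2 + 4 = 6
  2 + 8 = 10
  2 + 10 = 12
  4 + 8 = 12
  4 + 10 = 14
  8 + 10 = 18
Collected distinct sums: {-6, -5, -3, -1, 1, 2, 3, 4, 5, 6, 7, 8, 9, 10, 12, 14, 18}
|A +̂ A| = 17
(Reference bound: |A +̂ A| ≥ 2|A| - 3 for |A| ≥ 2, with |A| = 7 giving ≥ 11.)

|A +̂ A| = 17


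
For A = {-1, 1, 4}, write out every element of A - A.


A - A = {a - a' : a, a' ∈ A}.
Compute a - a' for each ordered pair (a, a'):
a = -1: -1--1=0, -1-1=-2, -1-4=-5
a = 1: 1--1=2, 1-1=0, 1-4=-3
a = 4: 4--1=5, 4-1=3, 4-4=0
Collecting distinct values (and noting 0 appears from a-a):
A - A = {-5, -3, -2, 0, 2, 3, 5}
|A - A| = 7

A - A = {-5, -3, -2, 0, 2, 3, 5}


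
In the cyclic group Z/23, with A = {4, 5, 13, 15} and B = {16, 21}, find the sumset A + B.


Work in Z/23Z: reduce every sum a + b modulo 23.
Enumerate all 8 pairs:
a = 4: 4+16=20, 4+21=2
a = 5: 5+16=21, 5+21=3
a = 13: 13+16=6, 13+21=11
a = 15: 15+16=8, 15+21=13
Distinct residues collected: {2, 3, 6, 8, 11, 13, 20, 21}
|A + B| = 8 (out of 23 total residues).

A + B = {2, 3, 6, 8, 11, 13, 20, 21}


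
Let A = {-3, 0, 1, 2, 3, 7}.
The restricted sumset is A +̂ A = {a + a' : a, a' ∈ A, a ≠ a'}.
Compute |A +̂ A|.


Restricted sumset: A +̂ A = {a + a' : a ∈ A, a' ∈ A, a ≠ a'}.
Equivalently, take A + A and drop any sum 2a that is achievable ONLY as a + a for a ∈ A (i.e. sums representable only with equal summands).
Enumerate pairs (a, a') with a < a' (symmetric, so each unordered pair gives one sum; this covers all a ≠ a'):
  -3 + 0 = -3
  -3 + 1 = -2
  -3 + 2 = -1
  -3 + 3 = 0
  -3 + 7 = 4
  0 + 1 = 1
  0 + 2 = 2
  0 + 3 = 3
  0 + 7 = 7
  1 + 2 = 3
  1 + 3 = 4
  1 + 7 = 8
  2 + 3 = 5
  2 + 7 = 9
  3 + 7 = 10
Collected distinct sums: {-3, -2, -1, 0, 1, 2, 3, 4, 5, 7, 8, 9, 10}
|A +̂ A| = 13
(Reference bound: |A +̂ A| ≥ 2|A| - 3 for |A| ≥ 2, with |A| = 6 giving ≥ 9.)

|A +̂ A| = 13


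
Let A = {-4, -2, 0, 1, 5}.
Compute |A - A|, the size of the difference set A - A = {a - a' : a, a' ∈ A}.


A - A = {a - a' : a, a' ∈ A}; |A| = 5.
Bounds: 2|A|-1 ≤ |A - A| ≤ |A|² - |A| + 1, i.e. 9 ≤ |A - A| ≤ 21.
Note: 0 ∈ A - A always (from a - a). The set is symmetric: if d ∈ A - A then -d ∈ A - A.
Enumerate nonzero differences d = a - a' with a > a' (then include -d):
Positive differences: {1, 2, 3, 4, 5, 7, 9}
Full difference set: {0} ∪ (positive diffs) ∪ (negative diffs).
|A - A| = 1 + 2·7 = 15 (matches direct enumeration: 15).

|A - A| = 15
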